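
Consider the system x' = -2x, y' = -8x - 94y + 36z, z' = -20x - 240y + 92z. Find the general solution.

x(t) = C_3e^(-2t), y(t) = 2C_1e^(-4t) - 3C_2e^(2t) - 4C_3e^(-2t), z(t) = 5C_1e^(-4t) - 8C_2e^(2t) - 10C_3e^(-2t)

Coefficient matrix A = [[-2, 0, 0], [-8, -94, 36], [-20, -240, 92]].
det(A - λI) = 0 gives eigenvalues λ = -4, 2, -2.
For λ=-4: eigenvector (0,2,5).
For λ=2: eigenvector (0,-3,-8).
For λ=-2: eigenvector (1,-4,-10).
General solution: C_1e^(-4t)(0,2,5) + C_2e^(2t)(0,-3,-8) + C_3e^(-2t)(1,-4,-10).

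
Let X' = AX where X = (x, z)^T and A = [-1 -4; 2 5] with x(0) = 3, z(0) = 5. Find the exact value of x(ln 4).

-768

A = [[-1,-4],[2,5]]; eigenvalues λ = 1, 3.
Eigenvectors: (-2,1) for λ=1, (1,-1) for λ=3.
From the initial condition, c_1 = -8, c_2 = -13.
x(ln 4) = (-8)(4^1)(-2) + (-13)(4^3)(1) = -768.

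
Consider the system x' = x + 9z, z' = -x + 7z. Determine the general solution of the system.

x(t) = 3c_1e^(4t) + 3c_2te^(4t) - c_2e^(4t), z(t) = c_1e^(4t) + c_2te^(4t)

Coefficient matrix A = [[1, 9], [-1, 7]].
Characteristic polynomial det(A - λI) = λ^2 - 8λ + 16 = 0.
Single eigenvalue λ = 4 with algebraic multiplicity 2.
Eigenvector v = (3,1); generalized eigenvector w with (A-λI)w=v is (-1,0).
General solution: e^(4t)[c_1·v + c_2·(t·v + w)].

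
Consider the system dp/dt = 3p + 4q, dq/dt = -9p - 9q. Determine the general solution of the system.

Coefficient matrix A = [[3, 4], [-9, -9]].
Characteristic polynomial det(A - λI) = λ^2 + 6λ + 9 = 0.
Single eigenvalue λ = -3 with algebraic multiplicity 2.
Eigenvector v = (2,-3); generalized eigenvector w with (A-λI)w=v is (1,-1).
General solution: e^(-3t)[C_1·v + C_2·(t·v + w)].

p(t) = 2C_1e^(-3t) + 2C_2te^(-3t) + C_2e^(-3t), q(t) = -3C_1e^(-3t) - 3C_2te^(-3t) - C_2e^(-3t)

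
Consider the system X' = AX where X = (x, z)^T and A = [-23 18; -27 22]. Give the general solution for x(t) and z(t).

x(t) = K_1e^(-5t) + 2K_2e^(4t), z(t) = K_1e^(-5t) + 3K_2e^(4t)

Coefficient matrix A = [[-23, 18], [-27, 22]].
Characteristic polynomial det(A - λI) = λ^2 + λ - 20 = 0.
Eigenvalues λ = -5, 4.
For λ=-5: (A-λI) row 1 is [-18, 18], so an eigenvector is (1, 1).
For λ=4: (A-λI) row 1 is [-27, 18], so an eigenvector is (2, 3).
General solution: K_1e^(-5t)(1,1) + K_2e^(4t)(2,3).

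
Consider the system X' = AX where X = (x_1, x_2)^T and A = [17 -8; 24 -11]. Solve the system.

x_1(t) = -2c_1e^(5t) - c_2e^(t), x_2(t) = -3c_1e^(5t) - 2c_2e^(t)

Coefficient matrix A = [[17, -8], [24, -11]].
Characteristic polynomial det(A - λI) = λ^2 - 6λ + 5 = 0.
Eigenvalues λ = 5, 1.
For λ=5: (A-λI) row 1 is [12, -8], so an eigenvector is (-2, -3).
For λ=1: (A-λI) row 1 is [16, -8], so an eigenvector is (-1, -2).
General solution: c_1e^(5t)(-2,-3) + c_2e^(t)(-1,-2).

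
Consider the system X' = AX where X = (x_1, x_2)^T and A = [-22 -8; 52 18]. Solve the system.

Coefficient matrix A = [[-22, -8], [52, 18]].
Characteristic polynomial det(A - λI) = λ^2 + 4λ + 20 = 0.
Eigenvalues λ = -2 ± 4i (complex conjugate pair).
For λ=-2+4i: an eigenvector is (-1,3) - i(-1,2) = (-1 + i, 3 - 2i).
A real fundamental pair from Re and Im of e^((-2+4i)t)v: X_1 = e^(-2t)(cos(4t)·(-1,3) + sin(4t)·(-1,2)), X_2 = e^(-2t)(sin(4t)·(-1,3) - cos(4t)·(-1,2)).
General solution: c_1X_1 + c_2X_2.

x_1(t) = -c_1e^(-2t)sin(4t) - c_1e^(-2t)cos(4t) - c_2e^(-2t)sin(4t) + c_2e^(-2t)cos(4t), x_2(t) = 2c_1e^(-2t)sin(4t) + 3c_1e^(-2t)cos(4t) + 3c_2e^(-2t)sin(4t) - 2c_2e^(-2t)cos(4t)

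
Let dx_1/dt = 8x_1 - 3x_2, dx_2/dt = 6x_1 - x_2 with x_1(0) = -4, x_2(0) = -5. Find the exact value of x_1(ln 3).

-738

A = [[8,-3],[6,-1]]; eigenvalues λ = 5, 2.
Eigenvectors: (-1,-1) for λ=5, (-1,-2) for λ=2.
From the initial condition, c_1 = 3, c_2 = 1.
x_1(ln 3) = (3)(3^5)(-1) + (1)(3^2)(-1) = -738.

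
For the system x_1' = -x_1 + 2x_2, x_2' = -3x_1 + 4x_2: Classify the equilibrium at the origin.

unstable node

A = [[-1,2],[-3,4]]; det(A-λI) = λ^2 - 3λ + 2.
λ = 1, 2: both positive.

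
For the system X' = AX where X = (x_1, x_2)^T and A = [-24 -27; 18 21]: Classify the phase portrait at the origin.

A = [[-24,-27],[18,21]]; det(A-λI) = λ^2 + 3λ - 18.
λ = -6, 3: opposite signs.

saddle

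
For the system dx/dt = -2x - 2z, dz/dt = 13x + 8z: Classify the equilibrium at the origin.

unstable spiral

A = [[-2,-2],[13,8]]; det(A-λI) = λ^2 - 6λ + 10.
λ = 3 ± i: positive real part.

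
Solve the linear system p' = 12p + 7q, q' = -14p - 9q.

p(t) = -K_1e^(-2t) - K_2e^(5t), q(t) = 2K_1e^(-2t) + K_2e^(5t)

Coefficient matrix A = [[12, 7], [-14, -9]].
Characteristic polynomial det(A - λI) = λ^2 - 3λ - 10 = 0.
Eigenvalues λ = -2, 5.
For λ=-2: (A-λI) row 1 is [14, 7], so an eigenvector is (-1, 2).
For λ=5: (A-λI) row 1 is [7, 7], so an eigenvector is (-1, 1).
General solution: K_1e^(-2t)(-1,2) + K_2e^(5t)(-1,1).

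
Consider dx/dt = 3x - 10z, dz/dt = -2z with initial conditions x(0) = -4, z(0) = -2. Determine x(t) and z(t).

x(t) = -4e^(-2t), z(t) = -2e^(-2t)

Coefficient matrix A = [[3, -10], [0, -2]].
Characteristic polynomial det(A - λI) = λ^2 - λ - 6 = 0.
Eigenvalues λ = -2, 3.
For λ=-2: (A-λI) row 1 is [5, -10], so an eigenvector is (-2, -1).
For λ=3: (A-λI) row 1 is [0, -10], so an eigenvector is (1, 0).
General solution: C_1e^(-2t)(-2,-1) + C_2e^(3t)(1,0).
Applying x(0)=-4, z(0)=-2 gives C_1=2, C_2=0.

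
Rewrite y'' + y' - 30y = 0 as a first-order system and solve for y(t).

Let x_1 = y, x_2 = y'. Then x_1' = x_2 and x_2' = 30x_1 - x_2.
A = [[0,1],[30,-1]]; det(A-λI) = λ^2 + λ - 30.
Eigenvalues λ = 5, -6 with eigenvectors (1,5), (1,-6).

y(t) = C_1e^(5t) + C_2e^(-6t)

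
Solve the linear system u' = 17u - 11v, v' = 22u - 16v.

Coefficient matrix A = [[17, -11], [22, -16]].
Characteristic polynomial det(A - λI) = λ^2 - λ - 30 = 0.
Eigenvalues λ = -5, 6.
For λ=-5: (A-λI) row 1 is [22, -11], so an eigenvector is (-1, -2).
For λ=6: (A-λI) row 1 is [11, -11], so an eigenvector is (1, 1).
General solution: c_1e^(-5t)(-1,-2) + c_2e^(6t)(1,1).

u(t) = -c_1e^(-5t) + c_2e^(6t), v(t) = -2c_1e^(-5t) + c_2e^(6t)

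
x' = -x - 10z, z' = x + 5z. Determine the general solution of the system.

Coefficient matrix A = [[-1, -10], [1, 5]].
Characteristic polynomial det(A - λI) = λ^2 - 4λ + 5 = 0.
Eigenvalues λ = 2 ± i (complex conjugate pair).
For λ=2+i: an eigenvector is (1,0) - i(-3,1) = (1 + 3i, 0 - i).
A real fundamental pair from Re and Im of e^((2+i)t)v: X_1 = e^(2t)(cos(t)·(1,0) + sin(t)·(-3,1)), X_2 = e^(2t)(sin(t)·(1,0) - cos(t)·(-3,1)).
General solution: K_1X_1 + K_2X_2.

x(t) = -3K_1e^(2t)sin(t) + K_1e^(2t)cos(t) + K_2e^(2t)sin(t) + 3K_2e^(2t)cos(t), z(t) = K_1e^(2t)sin(t) - K_2e^(2t)cos(t)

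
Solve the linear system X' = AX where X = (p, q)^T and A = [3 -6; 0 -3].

Coefficient matrix A = [[3, -6], [0, -3]].
Characteristic polynomial det(A - λI) = λ^2 - 9 = 0.
Eigenvalues λ = -3, 3.
For λ=-3: (A-λI) row 1 is [6, -6], so an eigenvector is (1, 1).
For λ=3: (A-λI) row 1 is [0, -6], so an eigenvector is (-1, 0).
General solution: C_1e^(-3t)(1,1) + C_2e^(3t)(-1,0).

p(t) = C_1e^(-3t) - C_2e^(3t), q(t) = C_1e^(-3t)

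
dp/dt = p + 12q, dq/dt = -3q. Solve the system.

p(t) = c_1e^(t) - 3c_2e^(-3t), q(t) = c_2e^(-3t)

Coefficient matrix A = [[1, 12], [0, -3]].
Characteristic polynomial det(A - λI) = λ^2 + 2λ - 3 = 0.
Eigenvalues λ = 1, -3.
For λ=1: (A-λI) row 1 is [0, 12], so an eigenvector is (1, 0).
For λ=-3: (A-λI) row 1 is [4, 12], so an eigenvector is (-3, 1).
General solution: c_1e^(t)(1,0) + c_2e^(-3t)(-3,1).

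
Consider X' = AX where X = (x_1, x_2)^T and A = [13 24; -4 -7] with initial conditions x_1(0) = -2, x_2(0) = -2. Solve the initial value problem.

x_1(t) = -18e^(5t) + 16e^(t), x_2(t) = 6e^(5t) - 8e^(t)

Coefficient matrix A = [[13, 24], [-4, -7]].
Characteristic polynomial det(A - λI) = λ^2 - 6λ + 5 = 0.
Eigenvalues λ = 5, 1.
For λ=5: (A-λI) row 1 is [8, 24], so an eigenvector is (-3, 1).
For λ=1: (A-λI) row 1 is [12, 24], so an eigenvector is (-2, 1).
General solution: C_1e^(5t)(-3,1) + C_2e^(t)(-2,1).
Applying x_1(0)=-2, x_2(0)=-2 gives C_1=6, C_2=-8.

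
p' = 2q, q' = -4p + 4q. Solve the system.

p(t) = -C_1e^(2t)cos(2t) - C_2e^(2t)sin(2t), q(t) = C_1e^(2t)sin(2t) - C_1e^(2t)cos(2t) - C_2e^(2t)sin(2t) - C_2e^(2t)cos(2t)

Coefficient matrix A = [[0, 2], [-4, 4]].
Characteristic polynomial det(A - λI) = λ^2 - 4λ + 8 = 0.
Eigenvalues λ = 2 ± 2i (complex conjugate pair).
For λ=2+2i: an eigenvector is (-1,-1) - i(0,1) = (-1, -1 - i).
A real fundamental pair from Re and Im of e^((2+2i)t)v: X_1 = e^(2t)(cos(2t)·(-1,-1) + sin(2t)·(0,1)), X_2 = e^(2t)(sin(2t)·(-1,-1) - cos(2t)·(0,1)).
General solution: C_1X_1 + C_2X_2.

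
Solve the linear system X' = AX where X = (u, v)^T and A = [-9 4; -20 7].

u(t) = -C_1e^(-t)sin(4t) + C_2e^(-t)cos(4t), v(t) = -2C_1e^(-t)sin(4t) - C_1e^(-t)cos(4t) - C_2e^(-t)sin(4t) + 2C_2e^(-t)cos(4t)

Coefficient matrix A = [[-9, 4], [-20, 7]].
Characteristic polynomial det(A - λI) = λ^2 + 2λ + 17 = 0.
Eigenvalues λ = -1 ± 4i (complex conjugate pair).
For λ=-1+4i: an eigenvector is (0,-1) - i(-1,-2) = (0 + i, -1 + 2i).
A real fundamental pair from Re and Im of e^((-1+4i)t)v: X_1 = e^(-t)(cos(4t)·(0,-1) + sin(4t)·(-1,-2)), X_2 = e^(-t)(sin(4t)·(0,-1) - cos(4t)·(-1,-2)).
General solution: C_1X_1 + C_2X_2.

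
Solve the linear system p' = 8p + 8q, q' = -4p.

Coefficient matrix A = [[8, 8], [-4, 0]].
Characteristic polynomial det(A - λI) = λ^2 - 8λ + 32 = 0.
Eigenvalues λ = 4 ± 4i (complex conjugate pair).
For λ=4+4i: an eigenvector is (-1,1) - i(1,0) = (-1 - i, 1).
A real fundamental pair from Re and Im of e^((4+4i)t)v: X_1 = e^(4t)(cos(4t)·(-1,1) + sin(4t)·(1,0)), X_2 = e^(4t)(sin(4t)·(-1,1) - cos(4t)·(1,0)).
General solution: K_1X_1 + K_2X_2.

p(t) = K_1e^(4t)sin(4t) - K_1e^(4t)cos(4t) - K_2e^(4t)sin(4t) - K_2e^(4t)cos(4t), q(t) = K_1e^(4t)cos(4t) + K_2e^(4t)sin(4t)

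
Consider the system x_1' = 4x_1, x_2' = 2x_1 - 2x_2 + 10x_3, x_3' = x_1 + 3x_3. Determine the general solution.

x_1(t) = c_1e^(4t), x_2(t) = 2c_1e^(4t) + c_2e^(-2t) + 2c_3e^(3t), x_3(t) = c_1e^(4t) + c_3e^(3t)

Coefficient matrix A = [[4, 0, 0], [2, -2, 10], [1, 0, 3]].
det(A - λI) = 0 gives eigenvalues λ = 4, -2, 3.
For λ=4: eigenvector (1,2,1).
For λ=-2: eigenvector (0,1,0).
For λ=3: eigenvector (0,2,1).
General solution: c_1e^(4t)(1,2,1) + c_2e^(-2t)(0,1,0) + c_3e^(3t)(0,2,1).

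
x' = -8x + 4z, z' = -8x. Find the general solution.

Coefficient matrix A = [[-8, 4], [-8, 0]].
Characteristic polynomial det(A - λI) = λ^2 + 8λ + 32 = 0.
Eigenvalues λ = -4 ± 4i (complex conjugate pair).
For λ=-4+4i: an eigenvector is (-1,-1) - i(0,1) = (-1, -1 - i).
A real fundamental pair from Re and Im of e^((-4+4i)t)v: X_1 = e^(-4t)(cos(4t)·(-1,-1) + sin(4t)·(0,1)), X_2 = e^(-4t)(sin(4t)·(-1,-1) - cos(4t)·(0,1)).
General solution: C_1X_1 + C_2X_2.

x(t) = -C_1e^(-4t)cos(4t) - C_2e^(-4t)sin(4t), z(t) = C_1e^(-4t)sin(4t) - C_1e^(-4t)cos(4t) - C_2e^(-4t)sin(4t) - C_2e^(-4t)cos(4t)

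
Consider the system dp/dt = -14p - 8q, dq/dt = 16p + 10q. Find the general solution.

p(t) = -C_1e^(-6t) + C_2e^(2t), q(t) = C_1e^(-6t) - 2C_2e^(2t)

Coefficient matrix A = [[-14, -8], [16, 10]].
Characteristic polynomial det(A - λI) = λ^2 + 4λ - 12 = 0.
Eigenvalues λ = -6, 2.
For λ=-6: (A-λI) row 1 is [-8, -8], so an eigenvector is (-1, 1).
For λ=2: (A-λI) row 1 is [-16, -8], so an eigenvector is (1, -2).
General solution: C_1e^(-6t)(-1,1) + C_2e^(2t)(1,-2).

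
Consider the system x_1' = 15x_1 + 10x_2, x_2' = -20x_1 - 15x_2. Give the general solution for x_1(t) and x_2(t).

Coefficient matrix A = [[15, 10], [-20, -15]].
Characteristic polynomial det(A - λI) = λ^2 - 25 = 0.
Eigenvalues λ = -5, 5.
For λ=-5: (A-λI) row 1 is [20, 10], so an eigenvector is (1, -2).
For λ=5: (A-λI) row 1 is [10, 10], so an eigenvector is (-1, 1).
General solution: C_1e^(-5t)(1,-2) + C_2e^(5t)(-1,1).

x_1(t) = C_1e^(-5t) - C_2e^(5t), x_2(t) = -2C_1e^(-5t) + C_2e^(5t)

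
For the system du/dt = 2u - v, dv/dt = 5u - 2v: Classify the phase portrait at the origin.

A = [[2,-1],[5,-2]]; det(A-λI) = λ^2 + 1.
λ = 0 ± i: zero real part.

center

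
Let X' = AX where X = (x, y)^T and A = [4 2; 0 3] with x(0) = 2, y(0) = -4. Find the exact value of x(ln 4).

-1024

A = [[4,2],[0,3]]; eigenvalues λ = 3, 4.
Eigenvectors: (2,-1) for λ=3, (-1,0) for λ=4.
From the initial condition, c_1 = 4, c_2 = 6.
x(ln 4) = (4)(4^3)(2) + (6)(4^4)(-1) = -1024.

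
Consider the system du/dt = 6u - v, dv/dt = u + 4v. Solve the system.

Coefficient matrix A = [[6, -1], [1, 4]].
Characteristic polynomial det(A - λI) = λ^2 - 10λ + 25 = 0.
Single eigenvalue λ = 5 with algebraic multiplicity 2.
Eigenvector v = (1,1); generalized eigenvector w with (A-λI)w=v is (-1,-2).
General solution: e^(5t)[K_1·v + K_2·(t·v + w)].

u(t) = K_1e^(5t) + K_2te^(5t) - K_2e^(5t), v(t) = K_1e^(5t) + K_2te^(5t) - 2K_2e^(5t)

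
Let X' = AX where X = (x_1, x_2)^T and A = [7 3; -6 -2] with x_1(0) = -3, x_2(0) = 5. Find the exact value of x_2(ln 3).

93

A = [[7,3],[-6,-2]]; eigenvalues λ = 1, 4.
Eigenvectors: (-1,2) for λ=1, (1,-1) for λ=4.
From the initial condition, c_1 = 2, c_2 = -1.
x_2(ln 3) = (2)(3^1)(2) + (-1)(3^4)(-1) = 93.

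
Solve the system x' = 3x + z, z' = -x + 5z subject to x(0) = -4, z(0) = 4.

Coefficient matrix A = [[3, 1], [-1, 5]].
Characteristic polynomial det(A - λI) = λ^2 - 8λ + 16 = 0.
Single eigenvalue λ = 4 with algebraic multiplicity 2.
Eigenvector v = (1,1); generalized eigenvector w with (A-λI)w=v is (-1,0).
General solution: e^(4t)[c_1·v + c_2·(t·v + w)].
Applying x(0)=-4, z(0)=4 gives c_1=4, c_2=8.

x(t) = 8te^(4t) - 4e^(4t), z(t) = 8te^(4t) + 4e^(4t)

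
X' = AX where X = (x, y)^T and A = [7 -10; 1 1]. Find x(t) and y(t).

x(t) = C_1e^(4t)sin(t) - 3C_1e^(4t)cos(t) - 3C_2e^(4t)sin(t) - C_2e^(4t)cos(t), y(t) = -C_1e^(4t)cos(t) - C_2e^(4t)sin(t)

Coefficient matrix A = [[7, -10], [1, 1]].
Characteristic polynomial det(A - λI) = λ^2 - 8λ + 17 = 0.
Eigenvalues λ = 4 ± i (complex conjugate pair).
For λ=4+i: an eigenvector is (-3,-1) - i(1,0) = (-3 - i, -1).
A real fundamental pair from Re and Im of e^((4+i)t)v: X_1 = e^(4t)(cos(t)·(-3,-1) + sin(t)·(1,0)), X_2 = e^(4t)(sin(t)·(-3,-1) - cos(t)·(1,0)).
General solution: C_1X_1 + C_2X_2.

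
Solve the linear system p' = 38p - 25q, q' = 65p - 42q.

Coefficient matrix A = [[38, -25], [65, -42]].
Characteristic polynomial det(A - λI) = λ^2 + 4λ + 29 = 0.
Eigenvalues λ = -2 ± 5i (complex conjugate pair).
For λ=-2+5i: an eigenvector is (1,2) - i(-2,-3) = (1 + 2i, 2 + 3i).
A real fundamental pair from Re and Im of e^((-2+5i)t)v: X_1 = e^(-2t)(cos(5t)·(1,2) + sin(5t)·(-2,-3)), X_2 = e^(-2t)(sin(5t)·(1,2) - cos(5t)·(-2,-3)).
General solution: c_1X_1 + c_2X_2.

p(t) = -2c_1e^(-2t)sin(5t) + c_1e^(-2t)cos(5t) + c_2e^(-2t)sin(5t) + 2c_2e^(-2t)cos(5t), q(t) = -3c_1e^(-2t)sin(5t) + 2c_1e^(-2t)cos(5t) + 2c_2e^(-2t)sin(5t) + 3c_2e^(-2t)cos(5t)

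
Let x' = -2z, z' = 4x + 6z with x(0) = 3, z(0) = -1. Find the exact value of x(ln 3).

A = [[0,-2],[4,6]]; eigenvalues λ = 4, 2.
Eigenvectors: (-1,2) for λ=4, (-1,1) for λ=2.
From the initial condition, c_1 = 2, c_2 = -5.
x(ln 3) = (2)(3^4)(-1) + (-5)(3^2)(-1) = -117.

-117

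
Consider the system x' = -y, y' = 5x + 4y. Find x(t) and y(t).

x(t) = K_1e^(2t)cos(t) + K_2e^(2t)sin(t), y(t) = K_1e^(2t)sin(t) - 2K_1e^(2t)cos(t) - 2K_2e^(2t)sin(t) - K_2e^(2t)cos(t)

Coefficient matrix A = [[0, -1], [5, 4]].
Characteristic polynomial det(A - λI) = λ^2 - 4λ + 5 = 0.
Eigenvalues λ = 2 ± i (complex conjugate pair).
For λ=2+i: an eigenvector is (1,-2) - i(0,1) = (1, -2 - i).
A real fundamental pair from Re and Im of e^((2+i)t)v: X_1 = e^(2t)(cos(t)·(1,-2) + sin(t)·(0,1)), X_2 = e^(2t)(sin(t)·(1,-2) - cos(t)·(0,1)).
General solution: K_1X_1 + K_2X_2.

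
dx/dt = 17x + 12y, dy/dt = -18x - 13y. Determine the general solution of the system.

x(t) = 2c_1e^(-t) + c_2e^(5t), y(t) = -3c_1e^(-t) - c_2e^(5t)

Coefficient matrix A = [[17, 12], [-18, -13]].
Characteristic polynomial det(A - λI) = λ^2 - 4λ - 5 = 0.
Eigenvalues λ = -1, 5.
For λ=-1: (A-λI) row 1 is [18, 12], so an eigenvector is (2, -3).
For λ=5: (A-λI) row 1 is [12, 12], so an eigenvector is (1, -1).
General solution: c_1e^(-t)(2,-3) + c_2e^(5t)(1,-1).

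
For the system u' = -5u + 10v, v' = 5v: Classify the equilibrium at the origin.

saddle

A = [[-5,10],[0,5]]; det(A-λI) = λ^2 - 25.
λ = 5, -5: opposite signs.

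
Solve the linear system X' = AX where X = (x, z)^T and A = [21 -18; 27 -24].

x(t) = -2K_1e^(-6t) + K_2e^(3t), z(t) = -3K_1e^(-6t) + K_2e^(3t)

Coefficient matrix A = [[21, -18], [27, -24]].
Characteristic polynomial det(A - λI) = λ^2 + 3λ - 18 = 0.
Eigenvalues λ = -6, 3.
For λ=-6: (A-λI) row 1 is [27, -18], so an eigenvector is (-2, -3).
For λ=3: (A-λI) row 1 is [18, -18], so an eigenvector is (1, 1).
General solution: K_1e^(-6t)(-2,-3) + K_2e^(3t)(1,1).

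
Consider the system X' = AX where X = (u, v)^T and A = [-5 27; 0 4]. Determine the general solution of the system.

Coefficient matrix A = [[-5, 27], [0, 4]].
Characteristic polynomial det(A - λI) = λ^2 + λ - 20 = 0.
Eigenvalues λ = -5, 4.
For λ=-5: (A-λI) row 1 is [0, 27], so an eigenvector is (1, 0).
For λ=4: (A-λI) row 1 is [-9, 27], so an eigenvector is (3, 1).
General solution: K_1e^(-5t)(1,0) + K_2e^(4t)(3,1).

u(t) = K_1e^(-5t) + 3K_2e^(4t), v(t) = K_2e^(4t)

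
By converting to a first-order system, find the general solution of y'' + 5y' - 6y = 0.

Let x_1 = y, x_2 = y'. Then x_1' = x_2 and x_2' = 6x_1 - 5x_2.
A = [[0,1],[6,-5]]; det(A-λI) = λ^2 + 5λ - 6.
Eigenvalues λ = -6, 1 with eigenvectors (1,-6), (1,1).

y(t) = C_1e^(-6t) + C_2e^(t)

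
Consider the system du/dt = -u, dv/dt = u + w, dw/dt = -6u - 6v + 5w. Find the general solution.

Coefficient matrix A = [[-1, 0, 0], [1, 0, 1], [-6, -6, 5]].
det(A - λI) = 0 gives eigenvalues λ = -1, 2, 3.
For λ=-1: eigenvector (1,-1,0).
For λ=2: eigenvector (0,1,2).
For λ=3: eigenvector (0,1,3).
General solution: c_1e^(-t)(1,-1,0) + c_2e^(2t)(0,1,2) + c_3e^(3t)(0,1,3).

u(t) = c_1e^(-t), v(t) = -c_1e^(-t) + c_2e^(2t) + c_3e^(3t), w(t) = 2c_2e^(2t) + 3c_3e^(3t)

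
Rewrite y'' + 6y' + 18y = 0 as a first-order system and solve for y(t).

Let x_1 = y, x_2 = y'. Then x_1' = x_2 and x_2' = -18x_1 - 6x_2.
A = [[0,1],[-18,-6]]; det(A-λI) = λ^2 + 6λ + 18.
Eigenvalues λ = -3 ± 3i.

y(t) = K_1e^(-3t)cos(3t) + K_2e^(-3t)sin(3t)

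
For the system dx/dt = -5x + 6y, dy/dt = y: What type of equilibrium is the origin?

saddle

A = [[-5,6],[0,1]]; det(A-λI) = λ^2 + 4λ - 5.
λ = -5, 1: opposite signs.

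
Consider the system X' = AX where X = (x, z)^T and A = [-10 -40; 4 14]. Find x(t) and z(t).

Coefficient matrix A = [[-10, -40], [4, 14]].
Characteristic polynomial det(A - λI) = λ^2 - 4λ + 20 = 0.
Eigenvalues λ = 2 ± 4i (complex conjugate pair).
For λ=2+4i: an eigenvector is (3,-1) - i(1,0) = (3 - i, -1).
A real fundamental pair from Re and Im of e^((2+4i)t)v: X_1 = e^(2t)(cos(4t)·(3,-1) + sin(4t)·(1,0)), X_2 = e^(2t)(sin(4t)·(3,-1) - cos(4t)·(1,0)).
General solution: c_1X_1 + c_2X_2.

x(t) = c_1e^(2t)sin(4t) + 3c_1e^(2t)cos(4t) + 3c_2e^(2t)sin(4t) - c_2e^(2t)cos(4t), z(t) = -c_1e^(2t)cos(4t) - c_2e^(2t)sin(4t)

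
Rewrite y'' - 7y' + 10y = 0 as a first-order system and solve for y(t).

y(t) = c_1e^(2t) + c_2e^(5t)

Let x_1 = y, x_2 = y'. Then x_1' = x_2 and x_2' = -10x_1 + 7x_2.
A = [[0,1],[-10,7]]; det(A-λI) = λ^2 - 7λ + 10.
Eigenvalues λ = 2, 5 with eigenvectors (1,2), (1,5).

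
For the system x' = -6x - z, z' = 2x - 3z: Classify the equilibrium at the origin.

A = [[-6,-1],[2,-3]]; det(A-λI) = λ^2 + 9λ + 20.
λ = -5, -4: both negative.

stable node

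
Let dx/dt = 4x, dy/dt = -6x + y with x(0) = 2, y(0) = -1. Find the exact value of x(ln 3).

162

A = [[4,0],[-6,1]]; eigenvalues λ = 4, 1.
Eigenvectors: (-1,2) for λ=4, (0,1) for λ=1.
From the initial condition, c_1 = -2, c_2 = 3.
x(ln 3) = (-2)(3^4)(-1) + (3)(3^1)(0) = 162.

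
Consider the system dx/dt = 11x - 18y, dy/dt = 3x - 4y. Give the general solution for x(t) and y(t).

Coefficient matrix A = [[11, -18], [3, -4]].
Characteristic polynomial det(A - λI) = λ^2 - 7λ + 10 = 0.
Eigenvalues λ = 5, 2.
For λ=5: (A-λI) row 1 is [6, -18], so an eigenvector is (-3, -1).
For λ=2: (A-λI) row 1 is [9, -18], so an eigenvector is (-2, -1).
General solution: C_1e^(5t)(-3,-1) + C_2e^(2t)(-2,-1).

x(t) = -3C_1e^(5t) - 2C_2e^(2t), y(t) = -C_1e^(5t) - C_2e^(2t)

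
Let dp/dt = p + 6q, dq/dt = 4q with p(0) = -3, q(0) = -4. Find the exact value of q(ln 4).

-1024

A = [[1,6],[0,4]]; eigenvalues λ = 1, 4.
Eigenvectors: (-1,0) for λ=1, (2,1) for λ=4.
From the initial condition, c_1 = -5, c_2 = -4.
q(ln 4) = (-5)(4^1)(0) + (-4)(4^4)(1) = -1024.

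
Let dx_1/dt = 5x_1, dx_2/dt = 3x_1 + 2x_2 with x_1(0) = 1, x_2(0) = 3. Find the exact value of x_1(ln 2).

A = [[5,0],[3,2]]; eigenvalues λ = 5, 2.
Eigenvectors: (1,1) for λ=5, (0,-1) for λ=2.
From the initial condition, c_1 = 1, c_2 = -2.
x_1(ln 2) = (1)(2^5)(1) + (-2)(2^2)(0) = 32.

32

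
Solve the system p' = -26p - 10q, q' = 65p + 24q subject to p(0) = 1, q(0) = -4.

Coefficient matrix A = [[-26, -10], [65, 24]].
Characteristic polynomial det(A - λI) = λ^2 + 2λ + 26 = 0.
Eigenvalues λ = -1 ± 5i (complex conjugate pair).
For λ=-1+5i: an eigenvector is (1,-3) - i(1,-2) = (1 - i, -3 + 2i).
A real fundamental pair from Re and Im of e^((-1+5i)t)v: X_1 = e^(-t)(cos(5t)·(1,-3) + sin(5t)·(1,-2)), X_2 = e^(-t)(sin(5t)·(1,-3) - cos(5t)·(1,-2)).
General solution: K_1X_1 + K_2X_2.
Applying p(0)=1, q(0)=-4 gives K_1=2, K_2=1.

p(t) = 3e^(-t)sin(5t) + e^(-t)cos(5t), q(t) = -7e^(-t)sin(5t) - 4e^(-t)cos(5t)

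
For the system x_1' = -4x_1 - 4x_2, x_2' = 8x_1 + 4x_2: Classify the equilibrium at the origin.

A = [[-4,-4],[8,4]]; det(A-λI) = λ^2 + 16.
λ = 0 ± 4i: zero real part.

center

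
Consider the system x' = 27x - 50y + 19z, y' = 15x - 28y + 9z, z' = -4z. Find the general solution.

Coefficient matrix A = [[27, -50, 19], [15, -28, 9], [0, 0, -4]].
det(A - λI) = 0 gives eigenvalues λ = -4, 2, -3.
For λ=-4: eigenvector (1,1,1).
For λ=2: eigenvector (2,1,0).
For λ=-3: eigenvector (-5,-3,0).
General solution: K_1e^(-4t)(1,1,1) + K_2e^(2t)(2,1,0) + K_3e^(-3t)(-5,-3,0).

x(t) = K_1e^(-4t) + 2K_2e^(2t) - 5K_3e^(-3t), y(t) = K_1e^(-4t) + K_2e^(2t) - 3K_3e^(-3t), z(t) = K_1e^(-4t)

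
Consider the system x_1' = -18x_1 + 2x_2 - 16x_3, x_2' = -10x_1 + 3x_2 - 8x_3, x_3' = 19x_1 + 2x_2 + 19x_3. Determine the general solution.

Coefficient matrix A = [[-18, 2, -16], [-10, 3, -8], [19, 2, 19]].
det(A - λI) = 0 gives eigenvalues λ = 2, -1, 3.
For λ=2: eigenvector (-11,-6,13).
For λ=-1: eigenvector (2,1,-2).
For λ=3: eigenvector (-4,-2,5).
General solution: c_1e^(2t)(-11,-6,13) + c_2e^(-t)(2,1,-2) + c_3e^(3t)(-4,-2,5).

x_1(t) = -11c_1e^(2t) + 2c_2e^(-t) - 4c_3e^(3t), x_2(t) = -6c_1e^(2t) + c_2e^(-t) - 2c_3e^(3t), x_3(t) = 13c_1e^(2t) - 2c_2e^(-t) + 5c_3e^(3t)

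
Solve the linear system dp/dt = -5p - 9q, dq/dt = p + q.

p(t) = -3c_1e^(-2t) - 3c_2te^(-2t) + c_2e^(-2t), q(t) = c_1e^(-2t) + c_2te^(-2t)

Coefficient matrix A = [[-5, -9], [1, 1]].
Characteristic polynomial det(A - λI) = λ^2 + 4λ + 4 = 0.
Single eigenvalue λ = -2 with algebraic multiplicity 2.
Eigenvector v = (-3,1); generalized eigenvector w with (A-λI)w=v is (1,0).
General solution: e^(-2t)[c_1·v + c_2·(t·v + w)].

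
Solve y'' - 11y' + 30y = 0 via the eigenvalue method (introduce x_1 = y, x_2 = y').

y(t) = c_1e^(6t) + c_2e^(5t)

Let x_1 = y, x_2 = y'. Then x_1' = x_2 and x_2' = -30x_1 + 11x_2.
A = [[0,1],[-30,11]]; det(A-λI) = λ^2 - 11λ + 30.
Eigenvalues λ = 6, 5 with eigenvectors (1,6), (1,5).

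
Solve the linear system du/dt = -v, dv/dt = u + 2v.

u(t) = -C_1e^(t) - C_2te^(t) + C_2e^(t), v(t) = C_1e^(t) + C_2te^(t)

Coefficient matrix A = [[0, -1], [1, 2]].
Characteristic polynomial det(A - λI) = λ^2 - 2λ + 1 = 0.
Single eigenvalue λ = 1 with algebraic multiplicity 2.
Eigenvector v = (-1,1); generalized eigenvector w with (A-λI)w=v is (1,0).
General solution: e^(t)[C_1·v + C_2·(t·v + w)].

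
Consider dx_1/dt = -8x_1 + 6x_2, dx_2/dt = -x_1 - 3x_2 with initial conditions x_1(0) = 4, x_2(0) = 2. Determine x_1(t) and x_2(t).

Coefficient matrix A = [[-8, 6], [-1, -3]].
Characteristic polynomial det(A - λI) = λ^2 + 11λ + 30 = 0.
Eigenvalues λ = -5, -6.
For λ=-5: (A-λI) row 1 is [-3, 6], so an eigenvector is (2, 1).
For λ=-6: (A-λI) row 1 is [-2, 6], so an eigenvector is (3, 1).
General solution: c_1e^(-5t)(2,1) + c_2e^(-6t)(3,1).
Applying x_1(0)=4, x_2(0)=2 gives c_1=2, c_2=0.

x_1(t) = 4e^(-5t), x_2(t) = 2e^(-5t)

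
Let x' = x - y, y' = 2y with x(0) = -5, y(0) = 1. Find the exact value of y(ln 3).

9

A = [[1,-1],[0,2]]; eigenvalues λ = 1, 2.
Eigenvectors: (1,0) for λ=1, (1,-1) for λ=2.
From the initial condition, c_1 = -4, c_2 = -1.
y(ln 3) = (-4)(3^1)(0) + (-1)(3^2)(-1) = 9.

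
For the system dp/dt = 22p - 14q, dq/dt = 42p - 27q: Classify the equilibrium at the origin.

A = [[22,-14],[42,-27]]; det(A-λI) = λ^2 + 5λ - 6.
λ = 1, -6: opposite signs.

saddle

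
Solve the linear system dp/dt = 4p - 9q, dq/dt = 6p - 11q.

p(t) = -3C_1e^(-2t) - C_2e^(-5t), q(t) = -2C_1e^(-2t) - C_2e^(-5t)

Coefficient matrix A = [[4, -9], [6, -11]].
Characteristic polynomial det(A - λI) = λ^2 + 7λ + 10 = 0.
Eigenvalues λ = -2, -5.
For λ=-2: (A-λI) row 1 is [6, -9], so an eigenvector is (-3, -2).
For λ=-5: (A-λI) row 1 is [9, -9], so an eigenvector is (-1, -1).
General solution: C_1e^(-2t)(-3,-2) + C_2e^(-5t)(-1,-1).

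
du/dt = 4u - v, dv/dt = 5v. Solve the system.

u(t) = K_1e^(5t) - K_2e^(4t), v(t) = -K_1e^(5t)

Coefficient matrix A = [[4, -1], [0, 5]].
Characteristic polynomial det(A - λI) = λ^2 - 9λ + 20 = 0.
Eigenvalues λ = 5, 4.
For λ=5: (A-λI) row 1 is [-1, -1], so an eigenvector is (1, -1).
For λ=4: (A-λI) row 1 is [0, -1], so an eigenvector is (-1, 0).
General solution: K_1e^(5t)(1,-1) + K_2e^(4t)(-1,0).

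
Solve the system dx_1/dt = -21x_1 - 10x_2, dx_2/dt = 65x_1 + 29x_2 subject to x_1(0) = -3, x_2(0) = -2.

x_1(t) = 19e^(4t)sin(5t) - 3e^(4t)cos(5t), x_2(t) = -49e^(4t)sin(5t) - 2e^(4t)cos(5t)

Coefficient matrix A = [[-21, -10], [65, 29]].
Characteristic polynomial det(A - λI) = λ^2 - 8λ + 41 = 0.
Eigenvalues λ = 4 ± 5i (complex conjugate pair).
For λ=4+5i: an eigenvector is (-1,3) - i(-1,2) = (-1 + i, 3 - 2i).
A real fundamental pair from Re and Im of e^((4+5i)t)v: X_1 = e^(4t)(cos(5t)·(-1,3) + sin(5t)·(-1,2)), X_2 = e^(4t)(sin(5t)·(-1,3) - cos(5t)·(-1,2)).
General solution: C_1X_1 + C_2X_2.
Applying x_1(0)=-3, x_2(0)=-2 gives C_1=-8, C_2=-11.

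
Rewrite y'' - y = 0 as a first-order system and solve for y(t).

y(t) = K_1e^(t) + K_2e^(-t)

Let x_1 = y, x_2 = y'. Then x_1' = x_2 and x_2' = x_1.
A = [[0,1],[1,0]]; det(A-λI) = λ^2 - 1.
Eigenvalues λ = 1, -1 with eigenvectors (1,1), (1,-1).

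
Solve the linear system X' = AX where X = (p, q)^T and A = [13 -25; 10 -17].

Coefficient matrix A = [[13, -25], [10, -17]].
Characteristic polynomial det(A - λI) = λ^2 + 4λ + 29 = 0.
Eigenvalues λ = -2 ± 5i (complex conjugate pair).
For λ=-2+5i: an eigenvector is (-2,-1) - i(-1,-1) = (-2 + i, -1 + i).
A real fundamental pair from Re and Im of e^((-2+5i)t)v: X_1 = e^(-2t)(cos(5t)·(-2,-1) + sin(5t)·(-1,-1)), X_2 = e^(-2t)(sin(5t)·(-2,-1) - cos(5t)·(-1,-1)).
General solution: C_1X_1 + C_2X_2.

p(t) = -C_1e^(-2t)sin(5t) - 2C_1e^(-2t)cos(5t) - 2C_2e^(-2t)sin(5t) + C_2e^(-2t)cos(5t), q(t) = -C_1e^(-2t)sin(5t) - C_1e^(-2t)cos(5t) - C_2e^(-2t)sin(5t) + C_2e^(-2t)cos(5t)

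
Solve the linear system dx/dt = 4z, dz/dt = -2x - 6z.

x(t) = -2c_1e^(-2t) - c_2e^(-4t), z(t) = c_1e^(-2t) + c_2e^(-4t)

Coefficient matrix A = [[0, 4], [-2, -6]].
Characteristic polynomial det(A - λI) = λ^2 + 6λ + 8 = 0.
Eigenvalues λ = -2, -4.
For λ=-2: (A-λI) row 1 is [2, 4], so an eigenvector is (-2, 1).
For λ=-4: (A-λI) row 1 is [4, 4], so an eigenvector is (-1, 1).
General solution: c_1e^(-2t)(-2,1) + c_2e^(-4t)(-1,1).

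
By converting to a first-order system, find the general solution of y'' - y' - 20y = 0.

y(t) = c_1e^(-4t) + c_2e^(5t)

Let x_1 = y, x_2 = y'. Then x_1' = x_2 and x_2' = 20x_1 + x_2.
A = [[0,1],[20,1]]; det(A-λI) = λ^2 - λ - 20.
Eigenvalues λ = -4, 5 with eigenvectors (1,-4), (1,5).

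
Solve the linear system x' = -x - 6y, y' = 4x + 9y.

x(t) = -c_1e^(5t) + 3c_2e^(3t), y(t) = c_1e^(5t) - 2c_2e^(3t)

Coefficient matrix A = [[-1, -6], [4, 9]].
Characteristic polynomial det(A - λI) = λ^2 - 8λ + 15 = 0.
Eigenvalues λ = 5, 3.
For λ=5: (A-λI) row 1 is [-6, -6], so an eigenvector is (-1, 1).
For λ=3: (A-λI) row 1 is [-4, -6], so an eigenvector is (3, -2).
General solution: c_1e^(5t)(-1,1) + c_2e^(3t)(3,-2).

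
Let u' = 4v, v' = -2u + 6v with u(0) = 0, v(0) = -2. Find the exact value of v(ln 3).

A = [[0,4],[-2,6]]; eigenvalues λ = 4, 2.
Eigenvectors: (-1,-1) for λ=4, (-2,-1) for λ=2.
From the initial condition, c_1 = 4, c_2 = -2.
v(ln 3) = (4)(3^4)(-1) + (-2)(3^2)(-1) = -306.

-306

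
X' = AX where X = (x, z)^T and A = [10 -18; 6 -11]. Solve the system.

x(t) = -2K_1e^(t) - 3K_2e^(-2t), z(t) = -K_1e^(t) - 2K_2e^(-2t)

Coefficient matrix A = [[10, -18], [6, -11]].
Characteristic polynomial det(A - λI) = λ^2 + λ - 2 = 0.
Eigenvalues λ = 1, -2.
For λ=1: (A-λI) row 1 is [9, -18], so an eigenvector is (-2, -1).
For λ=-2: (A-λI) row 1 is [12, -18], so an eigenvector is (-3, -2).
General solution: K_1e^(t)(-2,-1) + K_2e^(-2t)(-3,-2).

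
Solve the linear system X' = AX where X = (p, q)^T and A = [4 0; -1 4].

p(t) = c_2e^(4t), q(t) = -c_1e^(4t) - c_2te^(4t) - c_2e^(4t)

Coefficient matrix A = [[4, 0], [-1, 4]].
Characteristic polynomial det(A - λI) = λ^2 - 8λ + 16 = 0.
Single eigenvalue λ = 4 with algebraic multiplicity 2.
Eigenvector v = (0,-1); generalized eigenvector w with (A-λI)w=v is (1,-1).
General solution: e^(4t)[c_1·v + c_2·(t·v + w)].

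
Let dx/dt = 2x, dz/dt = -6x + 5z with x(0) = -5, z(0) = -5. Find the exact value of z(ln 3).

A = [[2,0],[-6,5]]; eigenvalues λ = 2, 5.
Eigenvectors: (1,2) for λ=2, (0,1) for λ=5.
From the initial condition, c_1 = -5, c_2 = 5.
z(ln 3) = (-5)(3^2)(2) + (5)(3^5)(1) = 1125.

1125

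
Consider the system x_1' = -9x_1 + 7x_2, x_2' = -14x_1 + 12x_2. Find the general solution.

Coefficient matrix A = [[-9, 7], [-14, 12]].
Characteristic polynomial det(A - λI) = λ^2 - 3λ - 10 = 0.
Eigenvalues λ = -2, 5.
For λ=-2: (A-λI) row 1 is [-7, 7], so an eigenvector is (1, 1).
For λ=5: (A-λI) row 1 is [-14, 7], so an eigenvector is (1, 2).
General solution: K_1e^(-2t)(1,1) + K_2e^(5t)(1,2).

x_1(t) = K_1e^(-2t) + K_2e^(5t), x_2(t) = K_1e^(-2t) + 2K_2e^(5t)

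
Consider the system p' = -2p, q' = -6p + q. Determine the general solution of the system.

Coefficient matrix A = [[-2, 0], [-6, 1]].
Characteristic polynomial det(A - λI) = λ^2 + λ - 2 = 0.
Eigenvalues λ = 1, -2.
For λ=1: (A-λI) row 1 is [-3, 0], so an eigenvector is (0, 1).
For λ=-2: (A-λI) row 2 is [-6, 3], so an eigenvector is (-1, -2).
General solution: K_1e^(t)(0,1) + K_2e^(-2t)(-1,-2).

p(t) = -K_2e^(-2t), q(t) = K_1e^(t) - 2K_2e^(-2t)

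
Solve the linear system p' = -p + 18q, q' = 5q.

Coefficient matrix A = [[-1, 18], [0, 5]].
Characteristic polynomial det(A - λI) = λ^2 - 4λ - 5 = 0.
Eigenvalues λ = 5, -1.
For λ=5: (A-λI) row 1 is [-6, 18], so an eigenvector is (3, 1).
For λ=-1: (A-λI) row 1 is [0, 18], so an eigenvector is (-1, 0).
General solution: c_1e^(5t)(3,1) + c_2e^(-t)(-1,0).

p(t) = 3c_1e^(5t) - c_2e^(-t), q(t) = c_1e^(5t)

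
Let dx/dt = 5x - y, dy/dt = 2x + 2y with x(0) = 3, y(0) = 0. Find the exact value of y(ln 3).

324

A = [[5,-1],[2,2]]; eigenvalues λ = 4, 3.
Eigenvectors: (1,1) for λ=4, (-1,-2) for λ=3.
From the initial condition, c_1 = 6, c_2 = 3.
y(ln 3) = (6)(3^4)(1) + (3)(3^3)(-2) = 324.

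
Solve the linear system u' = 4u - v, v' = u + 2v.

u(t) = c_1e^(3t) + c_2te^(3t), v(t) = c_1e^(3t) + c_2te^(3t) - c_2e^(3t)

Coefficient matrix A = [[4, -1], [1, 2]].
Characteristic polynomial det(A - λI) = λ^2 - 6λ + 9 = 0.
Single eigenvalue λ = 3 with algebraic multiplicity 2.
Eigenvector v = (1,1); generalized eigenvector w with (A-λI)w=v is (0,-1).
General solution: e^(3t)[c_1·v + c_2·(t·v + w)].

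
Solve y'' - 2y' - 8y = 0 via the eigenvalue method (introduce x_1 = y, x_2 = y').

y(t) = C_1e^(-2t) + C_2e^(4t)

Let x_1 = y, x_2 = y'. Then x_1' = x_2 and x_2' = 8x_1 + 2x_2.
A = [[0,1],[8,2]]; det(A-λI) = λ^2 - 2λ - 8.
Eigenvalues λ = -2, 4 with eigenvectors (1,-2), (1,4).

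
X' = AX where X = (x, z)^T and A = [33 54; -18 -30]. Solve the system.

Coefficient matrix A = [[33, 54], [-18, -30]].
Characteristic polynomial det(A - λI) = λ^2 - 3λ - 18 = 0.
Eigenvalues λ = -3, 6.
For λ=-3: (A-λI) row 1 is [36, 54], so an eigenvector is (3, -2).
For λ=6: (A-λI) row 1 is [27, 54], so an eigenvector is (2, -1).
General solution: C_1e^(-3t)(3,-2) + C_2e^(6t)(2,-1).

x(t) = 3C_1e^(-3t) + 2C_2e^(6t), z(t) = -2C_1e^(-3t) - C_2e^(6t)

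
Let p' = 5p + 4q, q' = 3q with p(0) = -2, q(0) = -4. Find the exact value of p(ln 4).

A = [[5,4],[0,3]]; eigenvalues λ = 5, 3.
Eigenvectors: (-1,0) for λ=5, (-2,1) for λ=3.
From the initial condition, c_1 = 10, c_2 = -4.
p(ln 4) = (10)(4^5)(-1) + (-4)(4^3)(-2) = -9728.

-9728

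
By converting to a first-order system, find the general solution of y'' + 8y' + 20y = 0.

Let x_1 = y, x_2 = y'. Then x_1' = x_2 and x_2' = -20x_1 - 8x_2.
A = [[0,1],[-20,-8]]; det(A-λI) = λ^2 + 8λ + 20.
Eigenvalues λ = -4 ± 2i.

y(t) = C_1e^(-4t)cos(2t) + C_2e^(-4t)sin(2t)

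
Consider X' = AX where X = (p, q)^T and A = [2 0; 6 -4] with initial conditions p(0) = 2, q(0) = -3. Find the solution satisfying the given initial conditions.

p(t) = 2e^(2t), q(t) = 2e^(2t) - 5e^(-4t)

Coefficient matrix A = [[2, 0], [6, -4]].
Characteristic polynomial det(A - λI) = λ^2 + 2λ - 8 = 0.
Eigenvalues λ = 2, -4.
For λ=2: (A-λI) row 2 is [6, -6], so an eigenvector is (-1, -1).
For λ=-4: (A-λI) row 1 is [6, 0], so an eigenvector is (0, 1).
General solution: C_1e^(2t)(-1,-1) + C_2e^(-4t)(0,1).
Applying p(0)=2, q(0)=-3 gives C_1=-2, C_2=-5.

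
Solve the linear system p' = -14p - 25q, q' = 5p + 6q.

p(t) = -C_1e^(-4t)sin(5t) - 2C_1e^(-4t)cos(5t) - 2C_2e^(-4t)sin(5t) + C_2e^(-4t)cos(5t), q(t) = C_1e^(-4t)cos(5t) + C_2e^(-4t)sin(5t)

Coefficient matrix A = [[-14, -25], [5, 6]].
Characteristic polynomial det(A - λI) = λ^2 + 8λ + 41 = 0.
Eigenvalues λ = -4 ± 5i (complex conjugate pair).
For λ=-4+5i: an eigenvector is (-2,1) - i(-1,0) = (-2 + i, 1).
A real fundamental pair from Re and Im of e^((-4+5i)t)v: X_1 = e^(-4t)(cos(5t)·(-2,1) + sin(5t)·(-1,0)), X_2 = e^(-4t)(sin(5t)·(-2,1) - cos(5t)·(-1,0)).
General solution: C_1X_1 + C_2X_2.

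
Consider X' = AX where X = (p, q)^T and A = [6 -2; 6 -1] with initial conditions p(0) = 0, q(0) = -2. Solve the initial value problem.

p(t) = 4e^(3t) - 4e^(2t), q(t) = 6e^(3t) - 8e^(2t)

Coefficient matrix A = [[6, -2], [6, -1]].
Characteristic polynomial det(A - λI) = λ^2 - 5λ + 6 = 0.
Eigenvalues λ = 3, 2.
For λ=3: (A-λI) row 1 is [3, -2], so an eigenvector is (2, 3).
For λ=2: (A-λI) row 1 is [4, -2], so an eigenvector is (-1, -2).
General solution: C_1e^(3t)(2,3) + C_2e^(2t)(-1,-2).
Applying p(0)=0, q(0)=-2 gives C_1=2, C_2=4.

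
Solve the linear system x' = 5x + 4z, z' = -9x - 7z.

x(t) = 2K_1e^(-t) + 2K_2te^(-t) - K_2e^(-t), z(t) = -3K_1e^(-t) - 3K_2te^(-t) + 2K_2e^(-t)

Coefficient matrix A = [[5, 4], [-9, -7]].
Characteristic polynomial det(A - λI) = λ^2 + 2λ + 1 = 0.
Single eigenvalue λ = -1 with algebraic multiplicity 2.
Eigenvector v = (2,-3); generalized eigenvector w with (A-λI)w=v is (-1,2).
General solution: e^(-t)[K_1·v + K_2·(t·v + w)].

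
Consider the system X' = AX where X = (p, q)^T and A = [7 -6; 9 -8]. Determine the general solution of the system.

p(t) = 2C_1e^(-2t) - C_2e^(t), q(t) = 3C_1e^(-2t) - C_2e^(t)

Coefficient matrix A = [[7, -6], [9, -8]].
Characteristic polynomial det(A - λI) = λ^2 + λ - 2 = 0.
Eigenvalues λ = -2, 1.
For λ=-2: (A-λI) row 1 is [9, -6], so an eigenvector is (2, 3).
For λ=1: (A-λI) row 1 is [6, -6], so an eigenvector is (-1, -1).
General solution: C_1e^(-2t)(2,3) + C_2e^(t)(-1,-1).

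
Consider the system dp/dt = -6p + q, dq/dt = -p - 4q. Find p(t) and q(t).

Coefficient matrix A = [[-6, 1], [-1, -4]].
Characteristic polynomial det(A - λI) = λ^2 + 10λ + 25 = 0.
Single eigenvalue λ = -5 with algebraic multiplicity 2.
Eigenvector v = (-1,-1); generalized eigenvector w with (A-λI)w=v is (-2,-3).
General solution: e^(-5t)[K_1·v + K_2·(t·v + w)].

p(t) = -K_1e^(-5t) - K_2te^(-5t) - 2K_2e^(-5t), q(t) = -K_1e^(-5t) - K_2te^(-5t) - 3K_2e^(-5t)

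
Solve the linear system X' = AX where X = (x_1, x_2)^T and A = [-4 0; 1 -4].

x_1(t) = C_2e^(-4t), x_2(t) = C_1e^(-4t) + C_2te^(-4t) + 3C_2e^(-4t)

Coefficient matrix A = [[-4, 0], [1, -4]].
Characteristic polynomial det(A - λI) = λ^2 + 8λ + 16 = 0.
Single eigenvalue λ = -4 with algebraic multiplicity 2.
Eigenvector v = (0,1); generalized eigenvector w with (A-λI)w=v is (1,3).
General solution: e^(-4t)[C_1·v + C_2·(t·v + w)].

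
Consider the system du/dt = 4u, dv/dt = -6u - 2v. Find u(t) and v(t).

Coefficient matrix A = [[4, 0], [-6, -2]].
Characteristic polynomial det(A - λI) = λ^2 - 2λ - 8 = 0.
Eigenvalues λ = -2, 4.
For λ=-2: (A-λI) row 1 is [6, 0], so an eigenvector is (0, -1).
For λ=4: (A-λI) row 2 is [-6, -6], so an eigenvector is (1, -1).
General solution: c_1e^(-2t)(0,-1) + c_2e^(4t)(1,-1).

u(t) = c_2e^(4t), v(t) = -c_1e^(-2t) - c_2e^(4t)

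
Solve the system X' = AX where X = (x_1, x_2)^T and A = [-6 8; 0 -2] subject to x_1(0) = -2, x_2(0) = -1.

Coefficient matrix A = [[-6, 8], [0, -2]].
Characteristic polynomial det(A - λI) = λ^2 + 8λ + 12 = 0.
Eigenvalues λ = -2, -6.
For λ=-2: (A-λI) row 1 is [-4, 8], so an eigenvector is (-2, -1).
For λ=-6: (A-λI) row 1 is [0, 8], so an eigenvector is (-1, 0).
General solution: c_1e^(-2t)(-2,-1) + c_2e^(-6t)(-1,0).
Applying x_1(0)=-2, x_2(0)=-1 gives c_1=1, c_2=0.

x_1(t) = -2e^(-2t), x_2(t) = -e^(-2t)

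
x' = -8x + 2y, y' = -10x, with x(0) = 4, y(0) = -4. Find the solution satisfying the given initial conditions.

Coefficient matrix A = [[-8, 2], [-10, 0]].
Characteristic polynomial det(A - λI) = λ^2 + 8λ + 20 = 0.
Eigenvalues λ = -4 ± 2i (complex conjugate pair).
For λ=-4+2i: an eigenvector is (0,-1) - i(-1,-2) = (0 + i, -1 + 2i).
A real fundamental pair from Re and Im of e^((-4+2i)t)v: X_1 = e^(-4t)(cos(2t)·(0,-1) + sin(2t)·(-1,-2)), X_2 = e^(-4t)(sin(2t)·(0,-1) - cos(2t)·(-1,-2)).
General solution: K_1X_1 + K_2X_2.
Applying x(0)=4, y(0)=-4 gives K_1=12, K_2=4.

x(t) = -12e^(-4t)sin(2t) + 4e^(-4t)cos(2t), y(t) = -28e^(-4t)sin(2t) - 4e^(-4t)cos(2t)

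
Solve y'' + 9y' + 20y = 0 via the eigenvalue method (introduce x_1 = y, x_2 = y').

Let x_1 = y, x_2 = y'. Then x_1' = x_2 and x_2' = -20x_1 - 9x_2.
A = [[0,1],[-20,-9]]; det(A-λI) = λ^2 + 9λ + 20.
Eigenvalues λ = -5, -4 with eigenvectors (1,-5), (1,-4).

y(t) = c_1e^(-5t) + c_2e^(-4t)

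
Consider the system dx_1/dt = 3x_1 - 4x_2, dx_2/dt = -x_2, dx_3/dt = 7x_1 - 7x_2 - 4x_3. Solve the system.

x_1(t) = c_2e^(-t) + c_3e^(3t), x_2(t) = c_2e^(-t), x_3(t) = c_1e^(-4t) + c_3e^(3t)

Coefficient matrix A = [[3, -4, 0], [0, -1, 0], [7, -7, -4]].
det(A - λI) = 0 gives eigenvalues λ = -4, -1, 3.
For λ=-4: eigenvector (0,0,1).
For λ=-1: eigenvector (1,1,0).
For λ=3: eigenvector (1,0,1).
General solution: c_1e^(-4t)(0,0,1) + c_2e^(-t)(1,1,0) + c_3e^(3t)(1,0,1).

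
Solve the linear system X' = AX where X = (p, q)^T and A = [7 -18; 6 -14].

Coefficient matrix A = [[7, -18], [6, -14]].
Characteristic polynomial det(A - λI) = λ^2 + 7λ + 10 = 0.
Eigenvalues λ = -2, -5.
For λ=-2: (A-λI) row 1 is [9, -18], so an eigenvector is (-2, -1).
For λ=-5: (A-λI) row 1 is [12, -18], so an eigenvector is (-3, -2).
General solution: K_1e^(-2t)(-2,-1) + K_2e^(-5t)(-3,-2).

p(t) = -2K_1e^(-2t) - 3K_2e^(-5t), q(t) = -K_1e^(-2t) - 2K_2e^(-5t)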